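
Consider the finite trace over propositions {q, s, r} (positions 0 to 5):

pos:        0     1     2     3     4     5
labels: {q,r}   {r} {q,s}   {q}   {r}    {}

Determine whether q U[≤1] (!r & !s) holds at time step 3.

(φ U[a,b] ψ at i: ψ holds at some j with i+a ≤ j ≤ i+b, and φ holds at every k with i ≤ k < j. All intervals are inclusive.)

True

Need some j in [3,4] with (!r & !s), and q at every k in [3,j-1].
  j=3: (!r & !s) holds; no prefix to check → satisfied.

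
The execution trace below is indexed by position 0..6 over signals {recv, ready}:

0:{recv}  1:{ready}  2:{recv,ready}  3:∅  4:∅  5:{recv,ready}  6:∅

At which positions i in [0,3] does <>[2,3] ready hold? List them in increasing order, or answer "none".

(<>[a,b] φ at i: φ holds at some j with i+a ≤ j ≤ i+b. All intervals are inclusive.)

Evaluate at each i in [0,3]:
  i=0: ✓ (witness j=2)
  i=1: ✗ (none in [3,4])
  i=2: ✓ (witness j=5)
  i=3: ✓ (witness j=5)

0, 2, 3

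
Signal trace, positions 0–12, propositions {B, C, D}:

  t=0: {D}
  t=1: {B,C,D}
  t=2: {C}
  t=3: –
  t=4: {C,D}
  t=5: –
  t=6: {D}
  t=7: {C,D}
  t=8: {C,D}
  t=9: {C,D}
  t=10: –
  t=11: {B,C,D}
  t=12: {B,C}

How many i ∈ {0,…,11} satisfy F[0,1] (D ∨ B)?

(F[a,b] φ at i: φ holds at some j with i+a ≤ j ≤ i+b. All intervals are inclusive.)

Evaluate at each i in [0,11]:
  i=0: ✓ (witness j=0)
  i=1: ✓ (witness j=1)
  i=2: ✗ (none in [2,3])
  i=3: ✓ (witness j=4)
  i=4: ✓ (witness j=4)
  i=5: ✓ (witness j=6)
  i=6: ✓ (witness j=6)
  i=7: ✓ (witness j=7)
  i=8: ✓ (witness j=8)
  i=9: ✓ (witness j=9)
  i=10: ✓ (witness j=11)
  i=11: ✓ (witness j=11)
Positions where it holds: {0, 1, 3, 4, 5, 6, 7, 8, 9, 10, 11} → 11.

11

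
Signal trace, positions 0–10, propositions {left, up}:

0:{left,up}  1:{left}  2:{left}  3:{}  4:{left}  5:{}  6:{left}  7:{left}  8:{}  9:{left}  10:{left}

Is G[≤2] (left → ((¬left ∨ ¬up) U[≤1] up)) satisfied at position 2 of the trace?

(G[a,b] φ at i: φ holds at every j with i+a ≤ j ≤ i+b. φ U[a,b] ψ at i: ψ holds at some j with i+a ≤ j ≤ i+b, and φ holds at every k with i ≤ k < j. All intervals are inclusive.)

No

Check (left → ((¬left ∨ ¬up) U[≤1] up)) at every j in [2,4]:
  j=2: antecedent true; consequent fails → ✗
  j=3: antecedent false → ✓
  j=4: antecedent true; consequent fails → ✗
Fails at j=2 → formula fails.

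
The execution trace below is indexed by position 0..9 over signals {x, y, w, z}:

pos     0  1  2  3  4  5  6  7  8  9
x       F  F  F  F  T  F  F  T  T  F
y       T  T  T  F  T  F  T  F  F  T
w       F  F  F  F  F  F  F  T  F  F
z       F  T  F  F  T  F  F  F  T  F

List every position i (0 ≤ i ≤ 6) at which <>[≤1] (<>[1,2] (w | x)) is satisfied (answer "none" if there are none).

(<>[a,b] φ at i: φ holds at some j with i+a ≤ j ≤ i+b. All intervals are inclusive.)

Evaluate at each i in [0,6]:
  i=0: ✗ (none in [0,1])
  i=1: ✓ (witness j=2)
  i=2: ✓ (witness j=2)
  i=3: ✓ (witness j=3)
  i=4: ✓ (witness j=5)
  i=5: ✓ (witness j=5)
  i=6: ✓ (witness j=6)

1, 2, 3, 4, 5, 6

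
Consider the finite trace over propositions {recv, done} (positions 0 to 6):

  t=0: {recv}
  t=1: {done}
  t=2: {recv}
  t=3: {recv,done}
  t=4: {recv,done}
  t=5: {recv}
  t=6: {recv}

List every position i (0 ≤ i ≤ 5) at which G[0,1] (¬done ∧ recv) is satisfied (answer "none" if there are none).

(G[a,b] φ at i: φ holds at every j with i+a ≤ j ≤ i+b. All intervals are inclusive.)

Evaluate at each i in [0,5]:
  i=0: ✗ (fails at j=1)
  i=1: ✗ (fails at j=1)
  i=2: ✗ (fails at j=3)
  i=3: ✗ (fails at j=3)
  i=4: ✗ (fails at j=4)
  i=5: ✓ (all of [5,6])

5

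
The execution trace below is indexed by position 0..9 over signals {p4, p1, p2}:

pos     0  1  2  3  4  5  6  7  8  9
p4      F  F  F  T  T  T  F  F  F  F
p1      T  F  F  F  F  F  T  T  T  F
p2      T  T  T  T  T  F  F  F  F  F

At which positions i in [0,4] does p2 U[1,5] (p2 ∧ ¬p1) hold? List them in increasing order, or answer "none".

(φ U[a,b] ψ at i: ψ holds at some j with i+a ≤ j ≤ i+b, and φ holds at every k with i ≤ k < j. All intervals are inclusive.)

Evaluate at each i in [0,4]:
  i=0: ✓ (rhs at j=1; lhs holds on [0,0])
  i=1: ✓ (rhs at j=2; lhs holds on [1,1])
  i=2: ✓ (rhs at j=3; lhs holds on [2,2])
  i=3: ✓ (rhs at j=4; lhs holds on [3,3])
  i=4: ✗ (no rhs in [5,9])

0, 1, 2, 3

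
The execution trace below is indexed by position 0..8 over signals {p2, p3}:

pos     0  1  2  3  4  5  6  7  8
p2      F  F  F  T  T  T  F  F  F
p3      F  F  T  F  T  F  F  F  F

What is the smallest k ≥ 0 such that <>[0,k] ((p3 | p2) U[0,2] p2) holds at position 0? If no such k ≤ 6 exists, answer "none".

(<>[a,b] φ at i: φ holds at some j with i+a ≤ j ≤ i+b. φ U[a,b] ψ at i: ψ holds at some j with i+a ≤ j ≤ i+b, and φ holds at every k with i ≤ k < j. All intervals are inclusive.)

Scan j = 0,1,… for ((p3 | p2) U[0,2] p2):
  j=0: fails
  j=1: fails
  j=2: holds
First hit at j=2, so smallest k = 2-0 = 2.

2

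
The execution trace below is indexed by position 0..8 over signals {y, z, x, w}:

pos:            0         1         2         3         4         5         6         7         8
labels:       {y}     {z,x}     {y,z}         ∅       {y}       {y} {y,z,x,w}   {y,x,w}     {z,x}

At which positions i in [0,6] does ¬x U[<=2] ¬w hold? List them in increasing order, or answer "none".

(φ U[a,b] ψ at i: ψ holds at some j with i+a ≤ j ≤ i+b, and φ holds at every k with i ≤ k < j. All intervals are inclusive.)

Evaluate at each i in [0,6]:
  i=0: ✓ (rhs at j=0)
  i=1: ✓ (rhs at j=1)
  i=2: ✓ (rhs at j=2)
  i=3: ✓ (rhs at j=3)
  i=4: ✓ (rhs at j=4)
  i=5: ✓ (rhs at j=5)
  i=6: ✗ (lhs fails at k=6 before rhs at j=8)

0, 1, 2, 3, 4, 5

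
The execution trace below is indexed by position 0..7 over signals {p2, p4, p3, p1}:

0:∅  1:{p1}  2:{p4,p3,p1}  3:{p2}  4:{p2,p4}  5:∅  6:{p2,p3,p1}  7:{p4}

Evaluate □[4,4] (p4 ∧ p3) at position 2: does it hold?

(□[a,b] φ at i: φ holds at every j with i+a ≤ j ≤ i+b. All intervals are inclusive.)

Check (p4 ∧ p3) at every j in [6,6]:
  j=6: false
Fails at j=6 → formula fails.

Does not hold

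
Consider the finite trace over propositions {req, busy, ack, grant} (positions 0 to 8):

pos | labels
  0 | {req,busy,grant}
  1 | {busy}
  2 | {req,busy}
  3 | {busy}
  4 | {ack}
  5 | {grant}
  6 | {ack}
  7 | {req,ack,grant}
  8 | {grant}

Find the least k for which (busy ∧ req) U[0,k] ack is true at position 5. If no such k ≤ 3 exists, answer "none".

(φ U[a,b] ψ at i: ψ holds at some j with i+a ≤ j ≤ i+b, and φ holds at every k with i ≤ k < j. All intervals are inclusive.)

none

Need earliest j ≥ 5 with ack, and (busy ∧ req) at every k in [5,j-1].
  j=5: rhs fails.
  j=6: rhs holds but lhs fails at k=5.
  j=7: rhs holds but lhs fails at k=5.
  j=8: rhs fails.
No witness within the range → none.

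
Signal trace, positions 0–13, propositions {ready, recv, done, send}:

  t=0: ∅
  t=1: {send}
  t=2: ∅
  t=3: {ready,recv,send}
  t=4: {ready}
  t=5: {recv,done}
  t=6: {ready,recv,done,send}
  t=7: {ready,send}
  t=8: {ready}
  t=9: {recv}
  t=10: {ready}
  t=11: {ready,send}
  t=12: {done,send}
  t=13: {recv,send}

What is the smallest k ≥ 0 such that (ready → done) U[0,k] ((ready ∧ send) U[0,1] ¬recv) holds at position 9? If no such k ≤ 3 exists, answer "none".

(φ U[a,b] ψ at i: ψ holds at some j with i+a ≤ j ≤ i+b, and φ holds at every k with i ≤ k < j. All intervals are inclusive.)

Need earliest j ≥ 9 with ((ready ∧ send) U[0,1] ¬recv), and (ready → done) at every k in [9,j-1].
  j=9: rhs fails.
  j=10: rhs holds; lhs holds on [9,9]. k = 1.

1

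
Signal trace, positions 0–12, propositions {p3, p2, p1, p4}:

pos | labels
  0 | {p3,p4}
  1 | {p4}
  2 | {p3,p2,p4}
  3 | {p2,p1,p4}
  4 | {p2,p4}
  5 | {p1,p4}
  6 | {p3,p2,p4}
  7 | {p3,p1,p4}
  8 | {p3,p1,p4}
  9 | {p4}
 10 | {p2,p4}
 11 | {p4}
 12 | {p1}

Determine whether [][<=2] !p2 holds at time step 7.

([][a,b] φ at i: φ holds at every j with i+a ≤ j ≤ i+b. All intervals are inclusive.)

True

Check !p2 at every j in [7,9]:
  j=7: true
  j=8: true
  j=9: true
All positions satisfy it → formula holds.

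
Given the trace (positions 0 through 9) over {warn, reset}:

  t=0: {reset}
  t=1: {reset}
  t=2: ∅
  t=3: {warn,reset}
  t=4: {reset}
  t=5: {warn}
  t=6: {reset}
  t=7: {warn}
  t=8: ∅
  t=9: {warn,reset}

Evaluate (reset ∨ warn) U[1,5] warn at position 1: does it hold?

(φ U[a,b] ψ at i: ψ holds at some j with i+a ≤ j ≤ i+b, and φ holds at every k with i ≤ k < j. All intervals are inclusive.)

No

Need some j in [2,6] with warn, and (reset ∨ warn) at every k in [1,j-1].
  j=2: warn false.
  j=3: warn holds, but (reset ∨ warn) fails at k=2 → not this j.
  j=4: warn false.
  j=5: warn holds, but (reset ∨ warn) fails at k=2 → not this j.
  j=6: warn false.
No j in the window works → until fails.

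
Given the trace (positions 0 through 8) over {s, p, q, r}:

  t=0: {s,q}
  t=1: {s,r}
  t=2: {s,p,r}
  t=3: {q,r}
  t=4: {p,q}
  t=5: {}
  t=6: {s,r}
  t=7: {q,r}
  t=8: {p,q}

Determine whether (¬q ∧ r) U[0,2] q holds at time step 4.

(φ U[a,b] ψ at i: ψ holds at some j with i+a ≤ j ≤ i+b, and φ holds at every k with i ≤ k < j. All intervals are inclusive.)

Yes

Need some j in [4,6] with q, and (¬q ∧ r) at every k in [4,j-1].
  j=4: q holds; no prefix to check → satisfied.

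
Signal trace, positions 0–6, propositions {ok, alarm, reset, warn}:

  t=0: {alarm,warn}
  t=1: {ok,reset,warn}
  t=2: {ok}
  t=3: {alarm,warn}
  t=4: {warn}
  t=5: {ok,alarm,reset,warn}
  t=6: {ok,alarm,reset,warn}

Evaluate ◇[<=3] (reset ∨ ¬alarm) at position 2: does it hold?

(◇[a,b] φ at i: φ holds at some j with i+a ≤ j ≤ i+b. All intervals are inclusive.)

True

Check (reset ∨ ¬alarm) at each j in [2,5]:
  j=2: true
  j=3: false
  j=4: true
  j=5: true
Found at j=2 → formula holds.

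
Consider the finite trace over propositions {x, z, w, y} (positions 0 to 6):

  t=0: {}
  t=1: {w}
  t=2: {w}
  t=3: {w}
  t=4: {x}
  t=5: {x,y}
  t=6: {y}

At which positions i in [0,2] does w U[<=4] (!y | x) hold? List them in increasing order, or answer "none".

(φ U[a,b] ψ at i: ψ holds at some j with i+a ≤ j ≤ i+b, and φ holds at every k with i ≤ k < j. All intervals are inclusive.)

0, 1, 2

Evaluate at each i in [0,2]:
  i=0: ✓ (rhs at j=0)
  i=1: ✓ (rhs at j=1)
  i=2: ✓ (rhs at j=2)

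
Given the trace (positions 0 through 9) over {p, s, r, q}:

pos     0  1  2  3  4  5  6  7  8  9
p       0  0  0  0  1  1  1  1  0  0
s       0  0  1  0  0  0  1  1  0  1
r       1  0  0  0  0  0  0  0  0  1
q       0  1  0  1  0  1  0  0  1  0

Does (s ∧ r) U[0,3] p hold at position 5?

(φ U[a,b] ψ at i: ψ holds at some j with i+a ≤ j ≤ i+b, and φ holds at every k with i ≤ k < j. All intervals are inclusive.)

True

Need some j in [5,8] with p, and (s ∧ r) at every k in [5,j-1].
  j=5: p holds; no prefix to check → satisfied.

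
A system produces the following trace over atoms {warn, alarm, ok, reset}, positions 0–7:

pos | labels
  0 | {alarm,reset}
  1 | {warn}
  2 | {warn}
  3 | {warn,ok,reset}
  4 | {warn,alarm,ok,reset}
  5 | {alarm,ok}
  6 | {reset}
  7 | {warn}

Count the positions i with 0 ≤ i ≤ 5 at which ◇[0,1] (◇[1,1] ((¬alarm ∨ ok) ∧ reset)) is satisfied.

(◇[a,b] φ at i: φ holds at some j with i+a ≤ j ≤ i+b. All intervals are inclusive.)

Evaluate at each i in [0,5]:
  i=0: ✗ (none in [0,1])
  i=1: ✓ (witness j=2)
  i=2: ✓ (witness j=2)
  i=3: ✓ (witness j=3)
  i=4: ✓ (witness j=5)
  i=5: ✓ (witness j=5)
Positions where it holds: {1, 2, 3, 4, 5} → 5.

5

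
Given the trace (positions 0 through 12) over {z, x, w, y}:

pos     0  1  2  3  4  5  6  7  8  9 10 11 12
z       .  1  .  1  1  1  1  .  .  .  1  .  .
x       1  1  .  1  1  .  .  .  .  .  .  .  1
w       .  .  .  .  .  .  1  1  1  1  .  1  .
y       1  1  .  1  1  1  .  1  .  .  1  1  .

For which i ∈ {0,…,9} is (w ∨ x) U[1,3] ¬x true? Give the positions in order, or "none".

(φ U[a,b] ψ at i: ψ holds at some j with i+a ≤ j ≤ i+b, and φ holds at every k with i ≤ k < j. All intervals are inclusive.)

Evaluate at each i in [0,9]:
  i=0: ✓ (rhs at j=2; lhs holds on [0,1])
  i=1: ✓ (rhs at j=2; lhs holds on [1,1])
  i=2: ✗ (lhs fails at k=2 before rhs at j=5)
  i=3: ✓ (rhs at j=5; lhs holds on [3,4])
  i=4: ✓ (rhs at j=5; lhs holds on [4,4])
  i=5: ✗ (lhs fails at k=5 before rhs at j=6)
  i=6: ✓ (rhs at j=7; lhs holds on [6,6])
  i=7: ✓ (rhs at j=8; lhs holds on [7,7])
  i=8: ✓ (rhs at j=9; lhs holds on [8,8])
  i=9: ✓ (rhs at j=10; lhs holds on [9,9])

0, 1, 3, 4, 6, 7, 8, 9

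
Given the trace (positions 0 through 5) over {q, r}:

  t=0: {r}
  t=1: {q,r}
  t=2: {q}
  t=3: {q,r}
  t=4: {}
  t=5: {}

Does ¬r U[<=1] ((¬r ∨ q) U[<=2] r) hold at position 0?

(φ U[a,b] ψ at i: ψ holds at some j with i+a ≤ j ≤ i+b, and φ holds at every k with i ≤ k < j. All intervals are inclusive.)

Need some j in [0,1] with ((¬r ∨ q) U[<=2] r), and ¬r at every k in [0,j-1].
  j=0: ((¬r ∨ q) U[<=2] r) holds; no prefix to check → satisfied.

Yes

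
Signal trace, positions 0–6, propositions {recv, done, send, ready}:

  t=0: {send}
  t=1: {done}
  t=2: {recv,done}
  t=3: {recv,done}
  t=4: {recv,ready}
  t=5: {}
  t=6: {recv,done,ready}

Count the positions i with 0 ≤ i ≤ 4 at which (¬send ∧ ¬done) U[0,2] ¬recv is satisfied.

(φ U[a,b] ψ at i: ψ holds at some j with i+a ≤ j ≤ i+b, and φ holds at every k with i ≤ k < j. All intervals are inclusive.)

Evaluate at each i in [0,4]:
  i=0: ✓ (rhs at j=0)
  i=1: ✓ (rhs at j=1)
  i=2: ✗ (no rhs in [2,4])
  i=3: ✗ (lhs fails at k=3 before rhs at j=5)
  i=4: ✓ (rhs at j=5; lhs holds on [4,4])
Positions where it holds: {0, 1, 4} → 3.

3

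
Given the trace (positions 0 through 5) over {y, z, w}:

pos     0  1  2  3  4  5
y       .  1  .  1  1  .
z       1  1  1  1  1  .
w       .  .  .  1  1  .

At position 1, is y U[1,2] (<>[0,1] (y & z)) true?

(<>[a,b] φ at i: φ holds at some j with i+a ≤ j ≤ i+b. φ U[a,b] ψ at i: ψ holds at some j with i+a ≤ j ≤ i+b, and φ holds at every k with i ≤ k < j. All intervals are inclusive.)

Need some j in [2,3] with <>[0,1] (y & z), and y at every k in [1,j-1].
  j=2: <>[0,1] (y & z) holds; y holds at every k in [1,1] → satisfied.

Yes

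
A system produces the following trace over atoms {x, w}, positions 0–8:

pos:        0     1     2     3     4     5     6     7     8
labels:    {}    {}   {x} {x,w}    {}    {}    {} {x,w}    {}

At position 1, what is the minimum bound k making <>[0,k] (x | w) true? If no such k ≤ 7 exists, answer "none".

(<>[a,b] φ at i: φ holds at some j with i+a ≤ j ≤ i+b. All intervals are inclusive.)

Scan j = 1,2,… for (x | w):
  j=1: fails
  j=2: holds
First hit at j=2, so smallest k = 2-1 = 1.

1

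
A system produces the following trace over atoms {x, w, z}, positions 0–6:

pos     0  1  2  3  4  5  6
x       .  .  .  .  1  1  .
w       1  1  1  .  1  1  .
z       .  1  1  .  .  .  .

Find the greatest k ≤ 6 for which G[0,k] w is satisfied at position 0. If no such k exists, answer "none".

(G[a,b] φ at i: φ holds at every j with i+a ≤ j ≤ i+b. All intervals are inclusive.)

2

w must hold from j=0 onward; find where it first fails.
  j=0: holds
  j=1: holds
  j=2: holds
  j=3: fails
Holds on [0,2], so largest k = 2.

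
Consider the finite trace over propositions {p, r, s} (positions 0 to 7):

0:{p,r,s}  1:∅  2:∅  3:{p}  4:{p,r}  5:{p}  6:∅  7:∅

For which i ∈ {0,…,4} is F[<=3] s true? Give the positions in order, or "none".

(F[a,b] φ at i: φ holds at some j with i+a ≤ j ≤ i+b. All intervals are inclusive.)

Evaluate at each i in [0,4]:
  i=0: ✓ (witness j=0)
  i=1: ✗ (none in [1,4])
  i=2: ✗ (none in [2,5])
  i=3: ✗ (none in [3,6])
  i=4: ✗ (none in [4,7])

0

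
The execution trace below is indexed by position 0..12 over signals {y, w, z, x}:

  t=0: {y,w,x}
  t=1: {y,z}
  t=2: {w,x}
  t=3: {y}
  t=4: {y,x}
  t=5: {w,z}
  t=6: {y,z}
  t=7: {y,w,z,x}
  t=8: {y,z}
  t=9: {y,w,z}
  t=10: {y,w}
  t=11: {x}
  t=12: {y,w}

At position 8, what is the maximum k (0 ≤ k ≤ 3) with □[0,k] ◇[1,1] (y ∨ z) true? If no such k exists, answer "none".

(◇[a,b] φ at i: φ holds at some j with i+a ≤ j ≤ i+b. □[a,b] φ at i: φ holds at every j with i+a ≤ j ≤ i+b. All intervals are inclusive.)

1

◇[1,1] (y ∨ z) must hold from j=8 onward; find where it first fails.
  j=8: holds
  j=9: holds
  j=10: fails
Holds on [8,9], so largest k = 1.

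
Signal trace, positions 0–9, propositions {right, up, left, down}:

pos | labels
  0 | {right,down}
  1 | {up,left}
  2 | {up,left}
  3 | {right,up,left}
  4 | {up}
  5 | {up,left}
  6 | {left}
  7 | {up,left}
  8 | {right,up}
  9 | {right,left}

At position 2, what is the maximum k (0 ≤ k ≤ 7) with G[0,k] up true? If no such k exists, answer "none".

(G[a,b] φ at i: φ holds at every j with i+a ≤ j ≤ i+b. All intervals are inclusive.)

3

up must hold from j=2 onward; find where it first fails.
  j=2: holds
  j=3: holds
  j=4: holds
  j=5: holds
  j=6: fails
Holds on [2,5], so largest k = 3.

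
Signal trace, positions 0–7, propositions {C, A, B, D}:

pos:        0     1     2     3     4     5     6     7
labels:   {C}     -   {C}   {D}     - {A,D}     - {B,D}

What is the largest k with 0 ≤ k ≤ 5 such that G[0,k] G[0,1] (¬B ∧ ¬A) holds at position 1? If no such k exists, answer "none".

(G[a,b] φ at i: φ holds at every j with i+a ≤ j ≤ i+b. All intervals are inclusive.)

2

G[0,1] (¬B ∧ ¬A) must hold from j=1 onward; find where it first fails.
  j=1: holds
  j=2: holds
  j=3: holds
  j=4: fails
Holds on [1,3], so largest k = 2.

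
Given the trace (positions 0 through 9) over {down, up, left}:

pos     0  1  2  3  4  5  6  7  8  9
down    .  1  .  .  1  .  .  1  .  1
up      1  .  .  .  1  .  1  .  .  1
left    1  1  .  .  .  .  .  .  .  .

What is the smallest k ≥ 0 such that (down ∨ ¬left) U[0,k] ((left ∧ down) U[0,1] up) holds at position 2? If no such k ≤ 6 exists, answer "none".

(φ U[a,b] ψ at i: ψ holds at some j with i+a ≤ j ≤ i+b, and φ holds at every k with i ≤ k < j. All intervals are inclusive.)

Need earliest j ≥ 2 with ((left ∧ down) U[0,1] up), and (down ∨ ¬left) at every k in [2,j-1].
  j=2: rhs fails.
  j=3: rhs fails.
  j=4: rhs holds; lhs holds on [2,3]. k = 2.

2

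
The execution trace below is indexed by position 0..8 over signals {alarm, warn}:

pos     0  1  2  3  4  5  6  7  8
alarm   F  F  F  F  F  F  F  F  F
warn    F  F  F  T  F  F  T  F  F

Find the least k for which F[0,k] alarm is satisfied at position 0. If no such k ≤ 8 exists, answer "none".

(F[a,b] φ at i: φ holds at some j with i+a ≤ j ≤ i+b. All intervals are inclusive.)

Scan j = 0,1,… for alarm:
  j=0: fails
  j=1: fails
  j=2: fails
  j=3: fails
  j=4: fails
  j=5: fails
  j=6: fails
  j=7: fails
  j=8: fails
No j in [0,8] satisfies it → none.

none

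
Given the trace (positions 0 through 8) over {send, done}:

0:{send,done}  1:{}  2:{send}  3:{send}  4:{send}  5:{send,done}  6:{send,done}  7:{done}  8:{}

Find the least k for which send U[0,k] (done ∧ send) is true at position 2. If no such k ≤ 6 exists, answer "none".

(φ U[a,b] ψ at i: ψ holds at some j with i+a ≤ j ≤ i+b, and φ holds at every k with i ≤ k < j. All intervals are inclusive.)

3

Need earliest j ≥ 2 with (done ∧ send), and send at every k in [2,j-1].
  j=2: rhs fails.
  j=3: rhs fails.
  j=4: rhs fails.
  j=5: rhs holds; lhs holds on [2,4]. k = 3.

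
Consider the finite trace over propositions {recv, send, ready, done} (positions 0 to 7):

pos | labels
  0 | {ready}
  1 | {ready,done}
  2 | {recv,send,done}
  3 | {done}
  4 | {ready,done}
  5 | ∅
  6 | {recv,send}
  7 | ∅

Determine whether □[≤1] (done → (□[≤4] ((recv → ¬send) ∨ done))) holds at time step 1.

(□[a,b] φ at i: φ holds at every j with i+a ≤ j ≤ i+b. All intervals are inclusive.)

Check (done → (□[≤4] ((recv → ¬send) ∨ done))) at every j in [1,2]:
  j=1: antecedent true; consequent holds on [1,5] → ✓
  j=2: antecedent true; consequent fails at 6 → ✗
Fails at j=2 → formula fails.

Does not hold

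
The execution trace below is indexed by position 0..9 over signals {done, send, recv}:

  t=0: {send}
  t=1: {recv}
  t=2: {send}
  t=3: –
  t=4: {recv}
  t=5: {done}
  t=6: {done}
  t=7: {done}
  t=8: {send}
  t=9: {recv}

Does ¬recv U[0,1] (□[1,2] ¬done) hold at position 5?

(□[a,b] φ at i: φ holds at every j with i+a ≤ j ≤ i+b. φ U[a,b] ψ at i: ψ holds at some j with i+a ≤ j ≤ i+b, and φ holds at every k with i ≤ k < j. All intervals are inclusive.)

Need some j in [5,6] with □[1,2] ¬done, and ¬recv at every k in [5,j-1].
  j=5: □[1,2] ¬done — fails at 6.
  j=6: □[1,2] ¬done — fails at 7.
No j in the window works → until fails.

False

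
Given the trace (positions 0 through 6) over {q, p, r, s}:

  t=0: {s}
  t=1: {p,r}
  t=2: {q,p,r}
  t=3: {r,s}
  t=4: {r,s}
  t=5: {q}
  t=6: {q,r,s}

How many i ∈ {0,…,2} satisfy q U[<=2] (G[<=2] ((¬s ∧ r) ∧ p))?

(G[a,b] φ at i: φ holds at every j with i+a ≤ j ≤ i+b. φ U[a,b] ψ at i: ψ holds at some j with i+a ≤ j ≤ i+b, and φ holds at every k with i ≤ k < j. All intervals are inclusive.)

0

Evaluate at each i in [0,2]:
  i=0: ✗ (no rhs in [0,2])
  i=1: ✗ (no rhs in [1,3])
  i=2: ✗ (no rhs in [2,4])
Positions where it holds: {} → 0.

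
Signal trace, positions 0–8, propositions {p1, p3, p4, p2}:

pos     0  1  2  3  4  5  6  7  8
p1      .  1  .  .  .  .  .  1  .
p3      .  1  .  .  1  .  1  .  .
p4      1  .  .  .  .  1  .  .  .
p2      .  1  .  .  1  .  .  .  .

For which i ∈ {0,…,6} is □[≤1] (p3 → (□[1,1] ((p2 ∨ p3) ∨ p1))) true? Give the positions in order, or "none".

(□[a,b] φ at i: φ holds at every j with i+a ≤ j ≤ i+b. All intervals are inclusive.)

Evaluate at each i in [0,6]:
  i=0: ✗ (fails at j=1)
  i=1: ✗ (fails at j=1)
  i=2: ✓ (all of [2,3])
  i=3: ✗ (fails at j=4)
  i=4: ✗ (fails at j=4)
  i=5: ✓ (all of [5,6])
  i=6: ✓ (all of [6,7])

2, 5, 6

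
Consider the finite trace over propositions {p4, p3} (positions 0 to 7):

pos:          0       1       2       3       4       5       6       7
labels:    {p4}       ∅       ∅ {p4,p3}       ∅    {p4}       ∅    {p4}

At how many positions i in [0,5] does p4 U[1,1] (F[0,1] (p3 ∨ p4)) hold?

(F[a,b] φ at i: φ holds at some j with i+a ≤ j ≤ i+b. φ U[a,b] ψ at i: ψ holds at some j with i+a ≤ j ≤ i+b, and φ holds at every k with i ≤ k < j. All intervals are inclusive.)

2

Evaluate at each i in [0,5]:
  i=0: ✗ (no rhs in [1,1])
  i=1: ✗ (lhs fails at k=1 before rhs at j=2)
  i=2: ✗ (lhs fails at k=2 before rhs at j=3)
  i=3: ✓ (rhs at j=4; lhs holds on [3,3])
  i=4: ✗ (lhs fails at k=4 before rhs at j=5)
  i=5: ✓ (rhs at j=6; lhs holds on [5,5])
Positions where it holds: {3, 5} → 2.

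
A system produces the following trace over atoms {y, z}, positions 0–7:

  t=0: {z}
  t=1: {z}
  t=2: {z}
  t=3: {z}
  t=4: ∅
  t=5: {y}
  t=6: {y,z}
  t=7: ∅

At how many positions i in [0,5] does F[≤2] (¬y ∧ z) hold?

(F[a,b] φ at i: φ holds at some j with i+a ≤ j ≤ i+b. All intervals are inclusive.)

4

Evaluate at each i in [0,5]:
  i=0: ✓ (witness j=0)
  i=1: ✓ (witness j=1)
  i=2: ✓ (witness j=2)
  i=3: ✓ (witness j=3)
  i=4: ✗ (none in [4,6])
  i=5: ✗ (none in [5,7])
Positions where it holds: {0, 1, 2, 3} → 4.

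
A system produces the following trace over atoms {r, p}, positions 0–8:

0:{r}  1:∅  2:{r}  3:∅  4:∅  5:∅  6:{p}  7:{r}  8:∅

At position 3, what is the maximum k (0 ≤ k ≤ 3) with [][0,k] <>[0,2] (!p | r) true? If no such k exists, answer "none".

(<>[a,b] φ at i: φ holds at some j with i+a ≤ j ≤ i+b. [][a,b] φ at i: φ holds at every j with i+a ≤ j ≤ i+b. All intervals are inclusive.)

3

<>[0,2] (!p | r) must hold from j=3 onward; find where it first fails.
  j=3: holds
  j=4: holds
  j=5: holds
  j=6: holds
Holds through j=6; largest k = 3.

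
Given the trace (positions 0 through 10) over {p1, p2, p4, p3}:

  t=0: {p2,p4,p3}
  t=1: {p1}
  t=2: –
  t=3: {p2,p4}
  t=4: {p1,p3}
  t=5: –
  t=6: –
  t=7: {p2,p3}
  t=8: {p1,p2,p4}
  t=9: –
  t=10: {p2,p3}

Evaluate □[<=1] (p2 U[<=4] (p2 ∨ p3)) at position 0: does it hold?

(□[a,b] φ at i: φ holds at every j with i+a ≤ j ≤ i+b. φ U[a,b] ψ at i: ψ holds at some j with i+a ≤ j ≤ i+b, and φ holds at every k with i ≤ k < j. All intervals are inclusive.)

Check (p2 U[<=4] (p2 ∨ p3)) at every j in [0,1]:
  j=0: holds
  j=1: fails
Fails at j=1 → formula fails.

False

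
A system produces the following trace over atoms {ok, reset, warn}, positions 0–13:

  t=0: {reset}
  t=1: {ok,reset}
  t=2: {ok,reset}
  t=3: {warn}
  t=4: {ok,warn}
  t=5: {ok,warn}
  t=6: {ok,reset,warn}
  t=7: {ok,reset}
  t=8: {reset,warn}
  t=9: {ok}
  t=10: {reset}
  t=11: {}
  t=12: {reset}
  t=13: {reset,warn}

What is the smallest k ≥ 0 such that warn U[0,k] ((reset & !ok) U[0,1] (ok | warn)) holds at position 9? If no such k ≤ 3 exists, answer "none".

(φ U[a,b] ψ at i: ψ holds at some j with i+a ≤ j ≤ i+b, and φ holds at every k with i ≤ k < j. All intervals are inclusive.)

Need earliest j ≥ 9 with ((reset & !ok) U[0,1] (ok | warn)), and warn at every k in [9,j-1].
  j=9: rhs holds (empty prefix). k = 0.

0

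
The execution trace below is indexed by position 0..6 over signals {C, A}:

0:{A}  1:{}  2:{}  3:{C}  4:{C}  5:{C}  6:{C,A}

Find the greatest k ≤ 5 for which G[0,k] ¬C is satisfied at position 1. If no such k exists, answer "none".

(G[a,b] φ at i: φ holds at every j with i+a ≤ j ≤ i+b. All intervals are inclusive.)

1

¬C must hold from j=1 onward; find where it first fails.
  j=1: holds
  j=2: holds
  j=3: fails
Holds on [1,2], so largest k = 1.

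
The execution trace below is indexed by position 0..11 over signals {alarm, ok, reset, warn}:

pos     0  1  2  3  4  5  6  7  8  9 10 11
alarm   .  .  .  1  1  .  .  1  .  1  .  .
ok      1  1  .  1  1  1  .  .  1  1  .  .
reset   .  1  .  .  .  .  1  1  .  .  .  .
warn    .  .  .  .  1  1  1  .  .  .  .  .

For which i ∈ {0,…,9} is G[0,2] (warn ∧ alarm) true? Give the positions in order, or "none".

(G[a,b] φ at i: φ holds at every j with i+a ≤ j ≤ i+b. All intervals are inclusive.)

Evaluate at each i in [0,9]:
  i=0: ✗ (fails at j=0)
  i=1: ✗ (fails at j=1)
  i=2: ✗ (fails at j=2)
  i=3: ✗ (fails at j=3)
  i=4: ✗ (fails at j=5)
  i=5: ✗ (fails at j=5)
  i=6: ✗ (fails at j=6)
  i=7: ✗ (fails at j=7)
  i=8: ✗ (fails at j=8)
  i=9: ✗ (fails at j=9)

none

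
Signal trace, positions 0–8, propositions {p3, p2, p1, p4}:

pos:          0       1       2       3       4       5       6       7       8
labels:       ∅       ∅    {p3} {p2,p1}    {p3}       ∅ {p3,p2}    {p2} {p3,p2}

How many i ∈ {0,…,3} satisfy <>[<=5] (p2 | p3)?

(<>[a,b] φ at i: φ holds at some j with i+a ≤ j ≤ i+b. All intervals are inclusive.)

4

Evaluate at each i in [0,3]:
  i=0: ✓ (witness j=2)
  i=1: ✓ (witness j=2)
  i=2: ✓ (witness j=2)
  i=3: ✓ (witness j=3)
Positions where it holds: {0, 1, 2, 3} → 4.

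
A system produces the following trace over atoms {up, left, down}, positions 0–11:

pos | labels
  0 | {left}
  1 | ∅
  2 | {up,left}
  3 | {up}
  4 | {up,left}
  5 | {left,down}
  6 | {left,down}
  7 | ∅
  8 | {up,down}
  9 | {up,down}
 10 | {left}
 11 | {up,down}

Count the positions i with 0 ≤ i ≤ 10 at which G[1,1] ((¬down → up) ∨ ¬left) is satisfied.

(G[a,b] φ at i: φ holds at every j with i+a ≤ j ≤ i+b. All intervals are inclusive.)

Evaluate at each i in [0,10]:
  i=0: ✓ (all of [1,1])
  i=1: ✓ (all of [2,2])
  i=2: ✓ (all of [3,3])
  i=3: ✓ (all of [4,4])
  i=4: ✓ (all of [5,5])
  i=5: ✓ (all of [6,6])
  i=6: ✓ (all of [7,7])
  i=7: ✓ (all of [8,8])
  i=8: ✓ (all of [9,9])
  i=9: ✗ (fails at j=10)
  i=10: ✓ (all of [11,11])
Positions where it holds: {0, 1, 2, 3, 4, 5, 6, 7, 8, 10} → 10.

10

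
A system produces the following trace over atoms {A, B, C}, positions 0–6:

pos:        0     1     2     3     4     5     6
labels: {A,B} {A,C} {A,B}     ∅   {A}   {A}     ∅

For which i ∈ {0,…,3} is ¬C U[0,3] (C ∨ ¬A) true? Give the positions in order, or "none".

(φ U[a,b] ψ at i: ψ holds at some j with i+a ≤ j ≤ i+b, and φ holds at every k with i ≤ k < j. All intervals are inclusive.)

0, 1, 2, 3

Evaluate at each i in [0,3]:
  i=0: ✓ (rhs at j=1; lhs holds on [0,0])
  i=1: ✓ (rhs at j=1)
  i=2: ✓ (rhs at j=3; lhs holds on [2,2])
  i=3: ✓ (rhs at j=3)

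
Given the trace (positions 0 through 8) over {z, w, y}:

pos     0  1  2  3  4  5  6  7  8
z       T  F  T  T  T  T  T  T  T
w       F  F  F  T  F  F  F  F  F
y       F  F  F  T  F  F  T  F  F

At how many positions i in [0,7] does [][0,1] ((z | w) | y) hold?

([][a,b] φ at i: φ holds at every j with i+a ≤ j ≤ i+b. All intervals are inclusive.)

6

Evaluate at each i in [0,7]:
  i=0: ✗ (fails at j=1)
  i=1: ✗ (fails at j=1)
  i=2: ✓ (all of [2,3])
  i=3: ✓ (all of [3,4])
  i=4: ✓ (all of [4,5])
  i=5: ✓ (all of [5,6])
  i=6: ✓ (all of [6,7])
  i=7: ✓ (all of [7,8])
Positions where it holds: {2, 3, 4, 5, 6, 7} → 6.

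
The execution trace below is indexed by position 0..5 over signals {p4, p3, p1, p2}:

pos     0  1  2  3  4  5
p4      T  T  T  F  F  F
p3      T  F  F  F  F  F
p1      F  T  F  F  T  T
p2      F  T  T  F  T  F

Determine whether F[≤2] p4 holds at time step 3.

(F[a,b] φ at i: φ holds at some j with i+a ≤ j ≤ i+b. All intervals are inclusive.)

No

Check p4 at each j in [3,5]:
  j=3: false
  j=4: false
  j=5: false
No position in the window satisfies it → formula fails.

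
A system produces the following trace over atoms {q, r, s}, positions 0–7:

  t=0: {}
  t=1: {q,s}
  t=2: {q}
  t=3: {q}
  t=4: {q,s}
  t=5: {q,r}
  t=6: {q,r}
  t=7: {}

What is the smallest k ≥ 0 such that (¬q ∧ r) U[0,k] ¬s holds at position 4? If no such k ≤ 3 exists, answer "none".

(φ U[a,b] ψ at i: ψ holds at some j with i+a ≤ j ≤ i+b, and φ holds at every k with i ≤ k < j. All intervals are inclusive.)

none

Need earliest j ≥ 4 with ¬s, and (¬q ∧ r) at every k in [4,j-1].
  j=4: rhs fails.
  j=5: rhs holds but lhs fails at k=4.
  j=6: rhs holds but lhs fails at k=4.
  j=7: rhs holds but lhs fails at k=4.
No witness within the range → none.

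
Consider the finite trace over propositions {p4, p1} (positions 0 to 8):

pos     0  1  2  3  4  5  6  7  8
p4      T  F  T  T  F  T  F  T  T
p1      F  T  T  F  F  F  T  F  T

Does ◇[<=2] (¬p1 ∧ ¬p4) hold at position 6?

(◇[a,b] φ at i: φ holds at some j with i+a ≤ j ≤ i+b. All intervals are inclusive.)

Check (¬p1 ∧ ¬p4) at each j in [6,8]:
  j=6: false
  j=7: false
  j=8: false
No position in the window satisfies it → formula fails.

No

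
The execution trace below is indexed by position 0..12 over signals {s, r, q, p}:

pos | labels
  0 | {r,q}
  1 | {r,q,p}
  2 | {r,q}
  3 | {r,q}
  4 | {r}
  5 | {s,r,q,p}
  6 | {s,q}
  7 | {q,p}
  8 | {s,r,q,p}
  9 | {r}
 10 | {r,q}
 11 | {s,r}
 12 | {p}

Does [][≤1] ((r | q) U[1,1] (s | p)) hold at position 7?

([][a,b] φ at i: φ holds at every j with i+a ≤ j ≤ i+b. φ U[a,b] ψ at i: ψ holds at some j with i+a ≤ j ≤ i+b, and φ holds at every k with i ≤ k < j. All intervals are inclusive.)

Does not hold

Check ((r | q) U[1,1] (s | p)) at every j in [7,8]:
  j=7: holds
  j=8: fails
Fails at j=8 → formula fails.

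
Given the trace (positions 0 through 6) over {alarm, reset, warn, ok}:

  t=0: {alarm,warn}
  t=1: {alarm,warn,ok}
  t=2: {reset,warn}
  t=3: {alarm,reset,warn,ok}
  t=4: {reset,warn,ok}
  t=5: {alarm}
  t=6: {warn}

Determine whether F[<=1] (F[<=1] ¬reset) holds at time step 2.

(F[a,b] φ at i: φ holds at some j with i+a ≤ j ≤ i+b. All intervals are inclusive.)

Check F[<=1] ¬reset at each j in [2,3]:
  j=2: fails (none in [2,3])
  j=3: fails (none in [3,4])
No position in the window satisfies it → formula fails.

No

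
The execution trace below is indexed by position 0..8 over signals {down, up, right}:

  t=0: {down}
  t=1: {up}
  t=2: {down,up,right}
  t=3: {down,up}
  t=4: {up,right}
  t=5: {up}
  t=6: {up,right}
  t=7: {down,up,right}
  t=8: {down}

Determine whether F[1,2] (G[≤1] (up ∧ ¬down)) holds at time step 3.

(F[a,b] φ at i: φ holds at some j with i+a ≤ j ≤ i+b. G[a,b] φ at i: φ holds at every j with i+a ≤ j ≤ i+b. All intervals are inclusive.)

Check G[≤1] (up ∧ ¬down) at each j in [4,5]:
  j=4: holds on [4,5]
  j=5: holds on [5,6]
Found at j=4 → formula holds.

True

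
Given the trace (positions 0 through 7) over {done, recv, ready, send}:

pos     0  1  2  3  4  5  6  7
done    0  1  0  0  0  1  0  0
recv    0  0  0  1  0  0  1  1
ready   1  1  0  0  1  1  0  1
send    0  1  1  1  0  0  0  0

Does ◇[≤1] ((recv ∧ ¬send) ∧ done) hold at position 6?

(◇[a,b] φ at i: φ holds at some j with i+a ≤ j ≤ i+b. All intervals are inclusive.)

False

Check ((recv ∧ ¬send) ∧ done) at each j in [6,7]:
  j=6: false
  j=7: false
No position in the window satisfies it → formula fails.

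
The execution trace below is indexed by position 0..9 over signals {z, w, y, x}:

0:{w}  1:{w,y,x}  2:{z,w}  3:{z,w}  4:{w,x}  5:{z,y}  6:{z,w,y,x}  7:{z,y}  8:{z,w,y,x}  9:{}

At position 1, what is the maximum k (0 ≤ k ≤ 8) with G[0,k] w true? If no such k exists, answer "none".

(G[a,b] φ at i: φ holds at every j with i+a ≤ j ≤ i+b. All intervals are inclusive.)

w must hold from j=1 onward; find where it first fails.
  j=1: holds
  j=2: holds
  j=3: holds
  j=4: holds
  j=5: fails
Holds on [1,4], so largest k = 3.

3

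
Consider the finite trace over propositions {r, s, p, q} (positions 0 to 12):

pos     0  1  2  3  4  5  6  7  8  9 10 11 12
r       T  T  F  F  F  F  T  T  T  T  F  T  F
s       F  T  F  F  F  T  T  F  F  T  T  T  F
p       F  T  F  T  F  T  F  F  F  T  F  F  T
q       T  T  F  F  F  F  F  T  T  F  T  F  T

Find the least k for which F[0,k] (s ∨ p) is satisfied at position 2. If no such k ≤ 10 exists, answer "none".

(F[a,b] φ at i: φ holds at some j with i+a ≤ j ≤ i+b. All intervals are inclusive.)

1

Scan j = 2,3,… for (s ∨ p):
  j=2: fails
  j=3: holds
First hit at j=3, so smallest k = 3-2 = 1.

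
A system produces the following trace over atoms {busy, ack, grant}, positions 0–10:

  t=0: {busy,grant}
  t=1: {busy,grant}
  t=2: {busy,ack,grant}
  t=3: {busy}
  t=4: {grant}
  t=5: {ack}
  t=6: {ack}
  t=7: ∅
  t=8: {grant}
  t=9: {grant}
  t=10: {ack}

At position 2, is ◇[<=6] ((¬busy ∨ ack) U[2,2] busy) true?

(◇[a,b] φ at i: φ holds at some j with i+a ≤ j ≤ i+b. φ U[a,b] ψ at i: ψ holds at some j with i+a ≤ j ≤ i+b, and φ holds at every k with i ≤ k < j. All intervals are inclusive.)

Check ((¬busy ∨ ack) U[2,2] busy) at each j in [2,8]:
  j=2: fails
  j=3: fails
  j=4: fails
  j=5: fails
  j=6: fails
  j=7: fails
  j=8: fails
No position in the window satisfies it → formula fails.

No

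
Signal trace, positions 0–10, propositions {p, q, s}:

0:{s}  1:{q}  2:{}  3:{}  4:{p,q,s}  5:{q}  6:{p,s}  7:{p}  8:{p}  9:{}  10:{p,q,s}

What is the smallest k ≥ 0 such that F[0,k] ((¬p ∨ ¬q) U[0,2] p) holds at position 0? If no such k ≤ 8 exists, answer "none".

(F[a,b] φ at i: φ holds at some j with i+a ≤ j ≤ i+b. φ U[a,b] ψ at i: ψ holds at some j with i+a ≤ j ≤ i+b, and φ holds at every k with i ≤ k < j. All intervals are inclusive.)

Scan j = 0,1,… for ((¬p ∨ ¬q) U[0,2] p):
  j=0: fails
  j=1: fails
  j=2: holds
First hit at j=2, so smallest k = 2-0 = 2.

2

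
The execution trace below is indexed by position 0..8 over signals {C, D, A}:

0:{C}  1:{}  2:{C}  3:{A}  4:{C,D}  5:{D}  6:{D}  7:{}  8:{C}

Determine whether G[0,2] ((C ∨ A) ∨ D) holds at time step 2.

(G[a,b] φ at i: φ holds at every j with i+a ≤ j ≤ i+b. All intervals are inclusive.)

True

Check ((C ∨ A) ∨ D) at every j in [2,4]:
  j=2: true
  j=3: true
  j=4: true
All positions satisfy it → formula holds.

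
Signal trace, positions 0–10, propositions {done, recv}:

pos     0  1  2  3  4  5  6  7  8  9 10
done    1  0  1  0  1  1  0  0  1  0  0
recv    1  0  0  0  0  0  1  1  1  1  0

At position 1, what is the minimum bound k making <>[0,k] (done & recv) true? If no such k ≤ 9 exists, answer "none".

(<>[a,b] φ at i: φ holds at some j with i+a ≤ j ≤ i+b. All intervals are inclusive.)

7

Scan j = 1,2,… for (done & recv):
  j=1: fails
  j=2: fails
  j=3: fails
  j=4: fails
  j=5: fails
  j=6: fails
  j=7: fails
  j=8: holds
First hit at j=8, so smallest k = 8-1 = 7.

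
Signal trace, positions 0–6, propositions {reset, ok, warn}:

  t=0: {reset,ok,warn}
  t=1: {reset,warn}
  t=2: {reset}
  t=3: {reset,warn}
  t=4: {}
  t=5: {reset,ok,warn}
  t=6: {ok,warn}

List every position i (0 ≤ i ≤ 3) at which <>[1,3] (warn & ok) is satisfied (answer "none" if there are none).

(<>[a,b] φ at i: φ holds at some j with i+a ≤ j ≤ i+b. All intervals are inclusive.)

Evaluate at each i in [0,3]:
  i=0: ✗ (none in [1,3])
  i=1: ✗ (none in [2,4])
  i=2: ✓ (witness j=5)
  i=3: ✓ (witness j=5)

2, 3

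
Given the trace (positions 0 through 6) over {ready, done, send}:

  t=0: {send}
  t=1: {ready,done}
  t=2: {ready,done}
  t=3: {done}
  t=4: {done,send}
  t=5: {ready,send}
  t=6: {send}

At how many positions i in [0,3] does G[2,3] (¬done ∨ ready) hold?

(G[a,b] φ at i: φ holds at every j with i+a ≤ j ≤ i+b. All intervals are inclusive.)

1

Evaluate at each i in [0,3]:
  i=0: ✗ (fails at j=3)
  i=1: ✗ (fails at j=3)
  i=2: ✗ (fails at j=4)
  i=3: ✓ (all of [5,6])
Positions where it holds: {3} → 1.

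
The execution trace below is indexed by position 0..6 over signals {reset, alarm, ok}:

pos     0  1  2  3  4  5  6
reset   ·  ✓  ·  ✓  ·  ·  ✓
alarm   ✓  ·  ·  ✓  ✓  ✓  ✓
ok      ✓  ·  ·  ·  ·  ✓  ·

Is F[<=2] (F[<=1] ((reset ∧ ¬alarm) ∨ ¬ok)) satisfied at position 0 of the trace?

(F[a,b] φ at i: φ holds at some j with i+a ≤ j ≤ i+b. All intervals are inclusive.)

Check F[<=1] ((reset ∧ ¬alarm) ∨ ¬ok) at each j in [0,2]:
  j=0: holds (witness at 1)
  j=1: holds (witness at 1)
  j=2: holds (witness at 2)
Found at j=0 → formula holds.

Yes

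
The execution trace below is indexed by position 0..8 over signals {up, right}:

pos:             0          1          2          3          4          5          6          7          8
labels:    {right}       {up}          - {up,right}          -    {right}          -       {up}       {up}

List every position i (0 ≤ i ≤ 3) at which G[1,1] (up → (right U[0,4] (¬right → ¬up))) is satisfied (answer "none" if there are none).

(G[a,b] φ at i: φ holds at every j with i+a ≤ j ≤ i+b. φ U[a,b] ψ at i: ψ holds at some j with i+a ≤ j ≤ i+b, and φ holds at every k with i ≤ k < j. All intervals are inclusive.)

1, 2, 3

Evaluate at each i in [0,3]:
  i=0: ✗ (fails at j=1)
  i=1: ✓ (all of [2,2])
  i=2: ✓ (all of [3,3])
  i=3: ✓ (all of [4,4])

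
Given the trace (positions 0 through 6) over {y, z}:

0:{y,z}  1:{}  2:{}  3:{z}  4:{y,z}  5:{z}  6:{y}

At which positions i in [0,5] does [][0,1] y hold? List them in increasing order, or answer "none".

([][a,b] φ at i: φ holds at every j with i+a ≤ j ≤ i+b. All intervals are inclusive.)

Evaluate at each i in [0,5]:
  i=0: ✗ (fails at j=1)
  i=1: ✗ (fails at j=1)
  i=2: ✗ (fails at j=2)
  i=3: ✗ (fails at j=3)
  i=4: ✗ (fails at j=5)
  i=5: ✗ (fails at j=5)

none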